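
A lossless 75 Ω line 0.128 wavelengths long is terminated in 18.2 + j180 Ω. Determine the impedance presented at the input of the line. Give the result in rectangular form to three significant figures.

Z_in ≈ 16.5 − j170 Ω

βl = 2π × 0.128 = 46.1°
tan(βl) = tan(46.1°) = 1.04
Z_in = Z_0·(Z_L + jZ_0·tanβl)/(Z_0 + jZ_L·tanβl)
     = 75·(18.2 + j258)/(-112 + j18.9)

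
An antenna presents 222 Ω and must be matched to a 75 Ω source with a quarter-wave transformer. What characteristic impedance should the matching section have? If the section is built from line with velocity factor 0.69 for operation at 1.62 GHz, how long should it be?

Z_qwt ≈ 129 Ω; length ≈ 3.19 cm

Z_qwt = √(Z_0·R_L) = √(75 × 222) = √16650
λ = 0.69·c/f = 0.128 m, so l = λ/4 = 0.0319 m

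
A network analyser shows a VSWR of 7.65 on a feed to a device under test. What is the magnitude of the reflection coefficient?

|Γ| = (S − 1)/(S + 1) = (7.65 − 1)/(7.65 + 1) = 6.65/8.65

|Γ| ≈ 0.769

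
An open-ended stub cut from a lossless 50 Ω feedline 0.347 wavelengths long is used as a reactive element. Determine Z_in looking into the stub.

βl = 2π × 0.347 = 125°
tan(βl) = -1.43
For an open-ended stub, Z_in = −jZ_0·cot(βl) = −jZ_0/tan(βl)

Z_in ≈ +j34.9 Ω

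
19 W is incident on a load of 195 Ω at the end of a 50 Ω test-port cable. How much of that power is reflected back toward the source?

P_reflected ≈ 6.66 W

Γ = (195 − 50)/(195 + 50) = 0.592
|Γ|² = 0.35
P_refl = |Γ|²·P_inc = 6.66 W, P_del = (1 − |Γ|²)·P_inc = 12.3 W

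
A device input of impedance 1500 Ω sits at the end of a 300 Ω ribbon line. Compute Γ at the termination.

Γ = (Z_L − Z_0)/(Z_L + Z_0) = (1500 − 300)/(1500 + 300) = 1200/1800

Γ = 0.667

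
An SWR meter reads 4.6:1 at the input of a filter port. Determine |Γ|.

|Γ| ≈ 0.643

|Γ| = (S − 1)/(S + 1) = (4.6 − 1)/(4.6 + 1) = 3.6/5.6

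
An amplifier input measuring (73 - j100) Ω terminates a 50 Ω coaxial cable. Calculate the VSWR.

Γ = (Z_L − Z_0)/(Z_L + Z_0) = (23 − j100)/(123 − j100)
|Γ| = 103/159 = 0.647
VSWR = (1 + |Γ|)/(1 − |Γ|) = 1.65/0.353

VSWR ≈ 4.67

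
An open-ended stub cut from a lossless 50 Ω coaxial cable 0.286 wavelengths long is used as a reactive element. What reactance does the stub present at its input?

X_in ≈ 11.5 Ω (inductive)

βl = 2π × 0.286 = 103°
tan(βl) = -4.35
For an open-ended stub, Z_in = −jZ_0·cot(βl) = −jZ_0/tan(βl)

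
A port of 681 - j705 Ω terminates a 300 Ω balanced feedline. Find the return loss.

RL ≈ 3.57 dB

Γ = (381 − j705)/(981 − j705), |Γ| = 0.663
RL = −20·log₁₀|Γ| = −20·log₁₀(0.663)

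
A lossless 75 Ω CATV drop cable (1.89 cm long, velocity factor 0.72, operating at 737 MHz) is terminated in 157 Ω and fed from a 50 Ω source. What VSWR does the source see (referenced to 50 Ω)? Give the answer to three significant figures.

λ = v/f = 0.72·c / 737 MHz = 0.293 m
βl = 2π·l/λ = 2π × 0.0645 = 23.2°
tan(βl) = 0.429
Z_in = Z_0·(Z_L + jZ_0·tanβl)/(Z_0 + jZ_L·tanβl) = 103 − j60.2 Ω
Γ_s = (Z_in − Z_s)/(Z_in + Z_s) = (52.9 − j60.2)/(153 − j60.2), |Γ_s| = 0.488
VSWR = (1 + |Γ_s|)/(1 − |Γ_s|)

VSWR ≈ 2.91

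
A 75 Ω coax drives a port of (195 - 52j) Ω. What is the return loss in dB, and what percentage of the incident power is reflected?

RL ≈ 6.45 dB; 22.6% of incident power reflected

Γ = (120 − j52)/(270 − j52), |Γ| = 0.476
RL = −20·log₁₀(0.476) = 6.45 dB
P_refl/P_inc = |Γ|² = 0.226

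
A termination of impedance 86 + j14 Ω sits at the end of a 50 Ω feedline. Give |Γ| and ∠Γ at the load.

Γ ≈ 0.283 ∠ 15.4°

Γ = (Z_L − Z_0)/(Z_L + Z_0) = (36 + j14)/(136 + j14)
|Γ| = 38.6/137 = 0.283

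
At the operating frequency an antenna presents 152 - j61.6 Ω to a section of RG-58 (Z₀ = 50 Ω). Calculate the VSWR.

VSWR ≈ 3.59

Γ = (Z_L − Z_0)/(Z_L + Z_0) = (102 − j61.6)/(202 − j61.6)
|Γ| = 119/211 = 0.564
VSWR = (1 + |Γ|)/(1 − |Γ|) = 1.56/0.436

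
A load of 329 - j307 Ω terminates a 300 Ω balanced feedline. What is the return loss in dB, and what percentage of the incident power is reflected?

Γ = (29 − j307)/(629 − j307), |Γ| = 0.441
RL = −20·log₁₀(0.441) = 7.12 dB
P_refl/P_inc = |Γ|² = 0.194

RL ≈ 7.12 dB; 19.4% of incident power reflected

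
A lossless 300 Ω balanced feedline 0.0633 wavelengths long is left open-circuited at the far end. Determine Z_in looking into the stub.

βl = 2π × 0.0633 = 22.8°
tan(βl) = 0.42
For an open-circuited stub, Z_in = −jZ_0·cot(βl) = −jZ_0/tan(βl)

Z_in ≈ −j714 Ω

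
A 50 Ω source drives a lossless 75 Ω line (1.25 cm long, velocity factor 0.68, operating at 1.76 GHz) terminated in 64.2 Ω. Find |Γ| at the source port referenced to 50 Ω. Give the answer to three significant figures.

|Γ| ≈ 0.199

λ = v/f = 0.68·c / 1.76 GHz = 0.116 m
βl = 2π·l/λ = 2π × 0.108 = 38.8°
tan(βl) = 0.805
Z_in = Z_0·(Z_L + jZ_0·tanβl)/(Z_0 + jZ_L·tanβl) = 71.7 + j10.9 Ω
Γ_s = (Z_in − Z_s)/(Z_in + Z_s) = (21.7 + j10.9)/(122 + j10.9), |Γ_s| = 0.199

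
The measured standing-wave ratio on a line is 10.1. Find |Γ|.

|Γ| ≈ 0.82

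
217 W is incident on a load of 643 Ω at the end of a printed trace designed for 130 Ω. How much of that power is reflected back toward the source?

Γ = (643 − 130)/(643 + 130) = 0.664
|Γ|² = 0.44
P_refl = |Γ|²·P_inc = 95.6 W, P_del = (1 − |Γ|²)·P_inc = 121 W

P_reflected ≈ 95.6 W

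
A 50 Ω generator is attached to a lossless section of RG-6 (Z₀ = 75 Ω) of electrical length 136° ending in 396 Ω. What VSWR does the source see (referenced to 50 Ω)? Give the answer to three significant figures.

VSWR ≈ 5.83

tan(βl) = -0.966
Z_in = Z_0·(Z_L + jZ_0·tanβl)/(Z_0 + jZ_L·tanβl) = 28.3 + j72.1 Ω
Γ_s = (Z_in − Z_s)/(Z_in + Z_s) = (-21.7 + j72.1)/(78.3 + j72.1), |Γ_s| = 0.707
VSWR = (1 + |Γ_s|)/(1 − |Γ_s|)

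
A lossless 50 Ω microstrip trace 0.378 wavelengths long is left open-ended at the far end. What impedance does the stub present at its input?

βl = 2π × 0.378 = 136°
tan(βl) = -0.963
For an open-ended stub, Z_in = −jZ_0·cot(βl) = −jZ_0/tan(βl)

Z_in ≈ +j51.9 Ω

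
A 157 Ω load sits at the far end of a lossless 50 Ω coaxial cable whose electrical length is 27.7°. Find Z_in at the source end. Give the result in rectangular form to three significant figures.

tan(βl) = tan(27.7°) = 0.525
Z_in = Z_0·(Z_L + jZ_0·tanβl)/(Z_0 + jZ_L·tanβl)
     = 50·(157 + j26.3)/(50 + j82.4)

Z_in ≈ 53.9 − j62.6 Ω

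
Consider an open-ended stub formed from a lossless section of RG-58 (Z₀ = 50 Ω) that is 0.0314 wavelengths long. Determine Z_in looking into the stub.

βl = 2π × 0.0314 = 11.3°
tan(βl) = 0.2
For an open-ended stub, Z_in = −jZ_0·cot(βl) = −jZ_0/tan(βl)

Z_in ≈ −j250 Ω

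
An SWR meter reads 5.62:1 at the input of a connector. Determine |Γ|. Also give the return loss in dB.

|Γ| ≈ 0.698; return loss ≈ 3.12 dB

|Γ| = (S − 1)/(S + 1) = (5.62 − 1)/(5.62 + 1) = 4.62/6.62
RL = −20·log₁₀|Γ| = −20·log₁₀(0.698)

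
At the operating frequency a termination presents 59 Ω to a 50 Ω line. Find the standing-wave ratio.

VSWR ≈ 1.18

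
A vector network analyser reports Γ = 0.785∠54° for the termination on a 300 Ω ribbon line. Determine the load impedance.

Z_L ≈ 166 + j550 Ω

Z_L = Z_0·(1 + Γ)/(1 − Γ) = 300·(1.46 + j0.635)/(0.539 − j0.635)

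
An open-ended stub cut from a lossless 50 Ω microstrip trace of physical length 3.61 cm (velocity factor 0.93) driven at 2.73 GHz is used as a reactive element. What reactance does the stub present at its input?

λ = v/f = 0.93·c / 2.73 GHz = 0.102 m
βl = 2π·l/λ = 2π × 0.353 = 127°
tan(βl) = -1.32
For an open-ended stub, Z_in = −jZ_0·cot(βl) = −jZ_0/tan(βl)

X_in ≈ 37.9 Ω (inductive)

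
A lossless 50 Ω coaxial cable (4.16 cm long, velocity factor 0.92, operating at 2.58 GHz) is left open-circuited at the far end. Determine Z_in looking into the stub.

Z_in ≈ +j59.6 Ω

λ = v/f = 0.92·c / 2.58 GHz = 0.107 m
βl = 2π·l/λ = 2π × 0.389 = 140°
tan(βl) = -0.839
For an open-circuited stub, Z_in = −jZ_0·cot(βl) = −jZ_0/tan(βl)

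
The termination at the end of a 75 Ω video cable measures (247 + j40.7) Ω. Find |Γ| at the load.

Γ = (Z_L − Z_0)/(Z_L + Z_0) = (172 + j40.7)/(322 + j40.7)
|Γ| = 177/325

|Γ| ≈ 0.545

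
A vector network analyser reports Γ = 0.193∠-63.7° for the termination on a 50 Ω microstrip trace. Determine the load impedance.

Z_L ≈ 55.6 − j20 Ω

Z_L = Z_0·(1 + Γ)/(1 − Γ) = 50·(1.09 − j0.173)/(0.914 + j0.173)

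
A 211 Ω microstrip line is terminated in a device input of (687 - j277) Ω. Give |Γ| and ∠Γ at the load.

Γ ≈ 0.586 ∠ -13.1°

Γ = (Z_L − Z_0)/(Z_L + Z_0) = (476 − j277)/(898 − j277)
|Γ| = 551/940 = 0.586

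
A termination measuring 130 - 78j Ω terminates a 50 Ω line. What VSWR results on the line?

Γ = (Z_L − Z_0)/(Z_L + Z_0) = (80 − j78)/(180 − j78)
|Γ| = 112/196 = 0.57
VSWR = (1 + |Γ|)/(1 − |Γ|) = 1.57/0.43

VSWR ≈ 3.65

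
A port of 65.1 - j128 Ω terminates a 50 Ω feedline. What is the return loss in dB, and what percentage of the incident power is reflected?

Γ = (15.1 − j128)/(115.1 − j128), |Γ| = 0.749
RL = −20·log₁₀(0.749) = 2.51 dB
P_refl/P_inc = |Γ|² = 0.561

RL ≈ 2.51 dB; 56.1% of incident power reflected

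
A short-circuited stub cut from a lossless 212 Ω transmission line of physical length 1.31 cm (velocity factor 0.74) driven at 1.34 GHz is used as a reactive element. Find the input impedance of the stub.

λ = v/f = 0.74·c / 1.34 GHz = 0.166 m
βl = 2π·l/λ = 2π × 0.0791 = 28.5°
tan(βl) = 0.542
For a short-circuited stub, Z_in = jZ_0·tan(βl)

Z_in ≈ +j115 Ω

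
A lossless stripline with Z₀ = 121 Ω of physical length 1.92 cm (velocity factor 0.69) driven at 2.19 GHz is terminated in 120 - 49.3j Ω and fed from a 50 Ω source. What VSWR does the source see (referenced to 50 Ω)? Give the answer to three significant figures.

VSWR ≈ 1.98

λ = v/f = 0.69·c / 2.19 GHz = 0.0945 m
βl = 2π·l/λ = 2π × 0.203 = 73.1°
tan(βl) = 3.3
Z_in = Z_0·(Z_L + jZ_0·tanβl)/(Z_0 + jZ_L·tanβl) = 88 + j26.4 Ω
Γ_s = (Z_in − Z_s)/(Z_in + Z_s) = (38 + j26.4)/(138 + j26.4), |Γ_s| = 0.329
VSWR = (1 + |Γ_s|)/(1 − |Γ_s|)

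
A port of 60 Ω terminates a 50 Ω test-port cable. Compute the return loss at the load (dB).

Γ = (60 − 50)/(60 + 50) = 0.0909
RL = −20·log₁₀|Γ| = −20·log₁₀(0.0909)

RL ≈ 20.8 dB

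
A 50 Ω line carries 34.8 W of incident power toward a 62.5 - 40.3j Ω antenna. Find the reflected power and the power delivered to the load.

P_reflected ≈ 4.34 W; P_delivered ≈ 30.5 W

|Γ| = |(12.5 − j40.3)/(112.5 − j40.3)| = 0.353
|Γ|² = 0.125
P_refl = |Γ|²·P_inc = 4.34 W, P_del = (1 − |Γ|²)·P_inc = 30.5 W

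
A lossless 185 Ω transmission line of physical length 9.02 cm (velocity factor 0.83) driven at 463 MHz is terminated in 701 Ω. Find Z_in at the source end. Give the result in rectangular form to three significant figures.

Z_in ≈ 63.2 − j95.7 Ω

λ = v/f = 0.83·c / 463 MHz = 0.538 m
βl = 2π·l/λ = 2π × 0.168 = 60.4°
tan(βl) = tan(60.4°) = 1.76
Z_in = Z_0·(Z_L + jZ_0·tanβl)/(Z_0 + jZ_L·tanβl)
     = 185·(701 + j325)/(185 + j1230)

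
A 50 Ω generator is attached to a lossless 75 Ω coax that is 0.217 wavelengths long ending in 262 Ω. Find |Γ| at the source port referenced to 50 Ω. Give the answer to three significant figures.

|Γ| ≈ 0.423

βl = 2π × 0.217 = 78.1°
tan(βl) = 4.75
Z_in = Z_0·(Z_L + jZ_0·tanβl)/(Z_0 + jZ_L·tanβl) = 22.3 − j14.4 Ω
Γ_s = (Z_in − Z_s)/(Z_in + Z_s) = (-27.7 − j14.4)/(72.3 − j14.4), |Γ_s| = 0.423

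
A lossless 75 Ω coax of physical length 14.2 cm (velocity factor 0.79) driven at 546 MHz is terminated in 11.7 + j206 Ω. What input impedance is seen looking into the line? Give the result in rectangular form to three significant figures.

λ = v/f = 0.79·c / 546 MHz = 0.434 m
βl = 2π·l/λ = 2π × 0.327 = 118°
tan(βl) = tan(118°) = -1.9
Z_in = Z_0·(Z_L + jZ_0·tanβl)/(Z_0 + jZ_L·tanβl)
     = 75·(11.7 + j63.6)/(466 − j22.2)

Z_in ≈ 1.39 + j10.3 Ω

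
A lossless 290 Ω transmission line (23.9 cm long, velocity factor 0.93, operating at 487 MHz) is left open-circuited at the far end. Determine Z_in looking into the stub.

Z_in ≈ +j506 Ω

λ = v/f = 0.93·c / 487 MHz = 0.573 m
βl = 2π·l/λ = 2π × 0.417 = 150°
tan(βl) = -0.573
For an open-circuited stub, Z_in = −jZ_0·cot(βl) = −jZ_0/tan(βl)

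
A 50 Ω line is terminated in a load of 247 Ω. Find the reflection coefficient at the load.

Γ = 0.663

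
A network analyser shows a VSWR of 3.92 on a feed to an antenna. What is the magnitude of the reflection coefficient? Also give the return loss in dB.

|Γ| ≈ 0.593; return loss ≈ 4.53 dB

|Γ| = (S − 1)/(S + 1) = (3.92 − 1)/(3.92 + 1) = 2.92/4.92
RL = −20·log₁₀|Γ| = −20·log₁₀(0.593)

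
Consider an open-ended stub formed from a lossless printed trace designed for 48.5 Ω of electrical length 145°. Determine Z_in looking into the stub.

Z_in ≈ +j69.3 Ω

tan(βl) = -0.7
For an open-ended stub, Z_in = −jZ_0·cot(βl) = −jZ_0/tan(βl)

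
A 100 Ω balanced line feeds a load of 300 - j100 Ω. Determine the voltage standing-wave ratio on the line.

VSWR ≈ 3.37

Γ = (Z_L − Z_0)/(Z_L + Z_0) = (200 − j100)/(400 − j100)
|Γ| = 224/412 = 0.542
VSWR = (1 + |Γ|)/(1 − |Γ|) = 1.54/0.458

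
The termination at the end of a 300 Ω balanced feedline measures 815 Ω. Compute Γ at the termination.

Γ = 0.462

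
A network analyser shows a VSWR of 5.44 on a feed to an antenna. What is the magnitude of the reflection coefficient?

|Γ| = (S − 1)/(S + 1) = (5.44 − 1)/(5.44 + 1) = 4.44/6.44

|Γ| ≈ 0.689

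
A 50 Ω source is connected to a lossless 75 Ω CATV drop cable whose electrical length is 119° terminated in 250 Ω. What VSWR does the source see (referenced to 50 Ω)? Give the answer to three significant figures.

tan(βl) = -1.8
Z_in = Z_0·(Z_L + jZ_0·tanβl)/(Z_0 + jZ_L·tanβl) = 28.6 + j36.8 Ω
Γ_s = (Z_in − Z_s)/(Z_in + Z_s) = (-21.4 + j36.8)/(78.6 + j36.8), |Γ_s| = 0.49
VSWR = (1 + |Γ_s|)/(1 − |Γ_s|)

VSWR ≈ 2.92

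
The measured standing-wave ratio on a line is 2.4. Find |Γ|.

|Γ| = (S − 1)/(S + 1) = (2.4 − 1)/(2.4 + 1) = 1.4/3.4

|Γ| ≈ 0.412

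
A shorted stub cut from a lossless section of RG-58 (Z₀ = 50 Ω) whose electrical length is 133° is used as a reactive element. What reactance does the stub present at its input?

X_in ≈ -53.6 Ω (capacitive)

tan(βl) = -1.07
For a shorted stub, Z_in = jZ_0·tan(βl)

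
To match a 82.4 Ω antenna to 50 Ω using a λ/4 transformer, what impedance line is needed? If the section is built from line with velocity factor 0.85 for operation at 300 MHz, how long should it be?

Z_qwt = √(Z_0·R_L) = √(50 × 82.4) = √4120
λ = 0.85·c/f = 0.85 m, so l = λ/4 = 0.212 m

Z_qwt ≈ 64.2 Ω; length ≈ 21.2 cm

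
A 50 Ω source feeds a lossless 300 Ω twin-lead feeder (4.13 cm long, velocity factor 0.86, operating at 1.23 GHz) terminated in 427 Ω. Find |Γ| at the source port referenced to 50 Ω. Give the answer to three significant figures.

λ = v/f = 0.86·c / 1.23 GHz = 0.21 m
βl = 2π·l/λ = 2π × 0.197 = 70.9°
tan(βl) = 2.88
Z_in = Z_0·(Z_L + jZ_0·tanβl)/(Z_0 + jZ_L·tanβl) = 223 − j49.7 Ω
Γ_s = (Z_in − Z_s)/(Z_in + Z_s) = (173 − j49.7)/(273 − j49.7), |Γ_s| = 0.649

|Γ| ≈ 0.649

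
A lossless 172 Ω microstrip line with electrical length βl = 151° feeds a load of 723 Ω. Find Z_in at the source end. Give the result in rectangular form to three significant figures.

tan(βl) = tan(151°) = -0.554
Z_in = Z_0·(Z_L + jZ_0·tanβl)/(Z_0 + jZ_L·tanβl)
     = 172·(723 − j95.3)/(172 − j401)

Z_in ≈ 147 + j247 Ω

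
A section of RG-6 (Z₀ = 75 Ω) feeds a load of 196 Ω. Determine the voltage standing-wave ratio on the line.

Γ = (196 − 75)/(196 + 75) = 0.446
VSWR = (1 + 0.446)/(1 − 0.446)

VSWR ≈ 2.61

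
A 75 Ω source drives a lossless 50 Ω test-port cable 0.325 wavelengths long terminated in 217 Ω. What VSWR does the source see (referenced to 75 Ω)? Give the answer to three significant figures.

βl = 2π × 0.325 = 117°
tan(βl) = -1.96
Z_in = Z_0·(Z_L + jZ_0·tanβl)/(Z_0 + jZ_L·tanβl) = 14.3 + j23.8 Ω
Γ_s = (Z_in − Z_s)/(Z_in + Z_s) = (-60.7 + j23.8)/(89.3 + j23.8), |Γ_s| = 0.705
VSWR = (1 + |Γ_s|)/(1 − |Γ_s|)

VSWR ≈ 5.78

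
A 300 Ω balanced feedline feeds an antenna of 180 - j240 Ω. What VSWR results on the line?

Γ = (Z_L − Z_0)/(Z_L + Z_0) = (-120 − j240)/(480 − j240)
|Γ| = 268/537 = 0.5
VSWR = (1 + |Γ|)/(1 − |Γ|) = 1.5/0.5

VSWR ≈ 3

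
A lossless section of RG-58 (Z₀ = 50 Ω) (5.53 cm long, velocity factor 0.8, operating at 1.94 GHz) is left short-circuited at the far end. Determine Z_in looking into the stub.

λ = v/f = 0.8·c / 1.94 GHz = 0.124 m
βl = 2π·l/λ = 2π × 0.447 = 161°
tan(βl) = -0.346
For a short-circuited stub, Z_in = jZ_0·tan(βl)

Z_in ≈ −j17.3 Ω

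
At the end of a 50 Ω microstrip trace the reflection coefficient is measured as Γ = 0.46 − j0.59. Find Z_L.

Z_L = Z_0·(1 + Γ)/(1 − Γ) = 50·(1.46 − j0.59)/(0.54 + j0.59)

Z_L ≈ 34.4 − j92.2 Ω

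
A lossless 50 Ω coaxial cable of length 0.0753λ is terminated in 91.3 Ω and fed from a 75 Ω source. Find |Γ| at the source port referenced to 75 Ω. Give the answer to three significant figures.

βl = 2π × 0.0753 = 27.1°
tan(βl) = 0.512
Z_in = Z_0·(Z_L + jZ_0·tanβl)/(Z_0 + jZ_L·tanβl) = 61.5 − j31.9 Ω
Γ_s = (Z_in − Z_s)/(Z_in + Z_s) = (-13.5 − j31.9)/(136 − j31.9), |Γ_s| = 0.247

|Γ| ≈ 0.247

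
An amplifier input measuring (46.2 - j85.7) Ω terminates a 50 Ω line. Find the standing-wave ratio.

Γ = (Z_L − Z_0)/(Z_L + Z_0) = (-3.8 − j85.7)/(96.2 − j85.7)
|Γ| = 85.8/129 = 0.666
VSWR = (1 + |Γ|)/(1 − |Γ|) = 1.67/0.334

VSWR ≈ 4.99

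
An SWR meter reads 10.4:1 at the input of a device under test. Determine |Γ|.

|Γ| ≈ 0.825

|Γ| = (S − 1)/(S + 1) = (10.4 − 1)/(10.4 + 1) = 9.4/11.4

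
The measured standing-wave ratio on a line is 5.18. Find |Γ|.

|Γ| = (S − 1)/(S + 1) = (5.18 − 1)/(5.18 + 1) = 4.18/6.18

|Γ| ≈ 0.676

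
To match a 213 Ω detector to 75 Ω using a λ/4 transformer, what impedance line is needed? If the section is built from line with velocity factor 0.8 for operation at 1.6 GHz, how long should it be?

Z_qwt = √(Z_0·R_L) = √(75 × 213) = √15980
λ = 0.8·c/f = 0.15 m, so l = λ/4 = 0.0375 m

Z_qwt ≈ 126 Ω; length ≈ 3.75 cm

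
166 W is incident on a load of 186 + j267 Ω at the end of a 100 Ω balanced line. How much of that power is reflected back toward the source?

|Γ| = |(86 + j267)/(286 + j267)| = 0.717
|Γ|² = 0.514
P_refl = |Γ|²·P_inc = 85.3 W, P_del = (1 − |Γ|²)·P_inc = 80.7 W

P_reflected ≈ 85.3 W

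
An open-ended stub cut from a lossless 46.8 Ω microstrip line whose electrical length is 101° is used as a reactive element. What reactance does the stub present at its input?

X_in ≈ 9.1 Ω (inductive)

tan(βl) = -5.14
For an open-ended stub, Z_in = −jZ_0·cot(βl) = −jZ_0/tan(βl)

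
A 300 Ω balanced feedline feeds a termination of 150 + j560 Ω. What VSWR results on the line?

Γ = (Z_L − Z_0)/(Z_L + Z_0) = (-150 + j560)/(450 + j560)
|Γ| = 580/718 = 0.807
VSWR = (1 + |Γ|)/(1 − |Γ|) = 1.81/0.193

VSWR ≈ 9.36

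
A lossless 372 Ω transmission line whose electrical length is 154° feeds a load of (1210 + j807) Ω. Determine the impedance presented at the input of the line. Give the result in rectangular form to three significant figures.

tan(βl) = tan(154°) = -0.488
Z_in = Z_0·(Z_L + jZ_0·tanβl)/(Z_0 + jZ_L·tanβl)
     = 372·(1210 + j626)/(766 − j590)

Z_in ≈ 222 + j475 Ω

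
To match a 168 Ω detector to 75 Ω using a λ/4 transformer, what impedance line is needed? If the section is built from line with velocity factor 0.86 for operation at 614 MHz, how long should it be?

Z_qwt = √(Z_0·R_L) = √(75 × 168) = √12600
λ = 0.86·c/f = 0.42 m, so l = λ/4 = 0.105 m

Z_qwt ≈ 112 Ω; length ≈ 10.5 cm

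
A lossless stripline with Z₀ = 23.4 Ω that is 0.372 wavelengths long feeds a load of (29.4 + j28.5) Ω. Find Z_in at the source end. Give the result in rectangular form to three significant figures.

Z_in ≈ 8.94 + j7.01 Ω

βl = 2π × 0.372 = 134°
tan(βl) = tan(134°) = -1.04
Z_in = Z_0·(Z_L + jZ_0·tanβl)/(Z_0 + jZ_L·tanβl)
     = 23.4·(29.4 + j4.2)/(53 − j30.5)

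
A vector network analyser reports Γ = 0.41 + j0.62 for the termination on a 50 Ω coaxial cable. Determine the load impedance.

Z_L = Z_0·(1 + Γ)/(1 − Γ) = 50·(1.41 + j0.62)/(0.59 − j0.62)

Z_L ≈ 30.5 + j84.6 Ω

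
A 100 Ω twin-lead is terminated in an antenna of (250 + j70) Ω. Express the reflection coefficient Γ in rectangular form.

Γ ≈ 0.451 + j0.11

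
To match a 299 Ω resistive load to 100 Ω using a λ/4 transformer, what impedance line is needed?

Z_qwt ≈ 173 Ω

Z_qwt = √(Z_0·R_L) = √(100 × 299) = √29900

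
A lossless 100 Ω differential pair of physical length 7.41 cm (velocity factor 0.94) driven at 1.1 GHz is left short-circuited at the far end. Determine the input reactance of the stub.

λ = v/f = 0.94·c / 1.1 GHz = 0.256 m
βl = 2π·l/λ = 2π × 0.289 = 104°
tan(βl) = -3.99
For a short-circuited stub, Z_in = jZ_0·tan(βl)

X_in ≈ -399 Ω (capacitive)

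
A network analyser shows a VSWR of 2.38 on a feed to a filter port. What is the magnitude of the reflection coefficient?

|Γ| = (S − 1)/(S + 1) = (2.38 − 1)/(2.38 + 1) = 1.38/3.38

|Γ| ≈ 0.408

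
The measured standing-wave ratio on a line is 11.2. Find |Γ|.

|Γ| = (S − 1)/(S + 1) = (11.2 − 1)/(11.2 + 1) = 10.2/12.2

|Γ| ≈ 0.836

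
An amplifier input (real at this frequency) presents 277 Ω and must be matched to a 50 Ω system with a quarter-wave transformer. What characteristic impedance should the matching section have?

Z_qwt ≈ 118 Ω

Z_qwt = √(Z_0·R_L) = √(50 × 277) = √13850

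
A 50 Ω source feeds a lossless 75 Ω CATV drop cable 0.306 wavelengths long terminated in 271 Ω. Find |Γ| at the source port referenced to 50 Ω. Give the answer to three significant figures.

|Γ| ≈ 0.473

βl = 2π × 0.306 = 110°
tan(βl) = -2.72
Z_in = Z_0·(Z_L + jZ_0·tanβl)/(Z_0 + jZ_L·tanβl) = 23.3 + j25.2 Ω
Γ_s = (Z_in − Z_s)/(Z_in + Z_s) = (-26.7 + j25.2)/(73.3 + j25.2), |Γ_s| = 0.473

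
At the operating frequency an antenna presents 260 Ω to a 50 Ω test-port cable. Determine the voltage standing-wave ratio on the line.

For a purely resistive load, VSWR = R_L/Z_0 or Z_0/R_L (whichever > 1) = 260/50

VSWR ≈ 5.2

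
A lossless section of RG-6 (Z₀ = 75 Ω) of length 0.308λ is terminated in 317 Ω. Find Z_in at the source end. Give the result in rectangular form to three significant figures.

βl = 2π × 0.308 = 111°
tan(βl) = tan(111°) = -2.62
Z_in = Z_0·(Z_L + jZ_0·tanβl)/(Z_0 + jZ_L·tanβl)
     = 75·(317 − j197)/(75 − j831)

Z_in ≈ 20.2 + j26.8 Ω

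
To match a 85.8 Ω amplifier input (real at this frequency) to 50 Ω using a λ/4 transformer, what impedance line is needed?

Z_qwt ≈ 65.5 Ω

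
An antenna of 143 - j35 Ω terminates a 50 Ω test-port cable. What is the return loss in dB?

Γ = (93 − j35)/(193 − j35), |Γ| = 0.507
RL = −20·log₁₀|Γ| = −20·log₁₀(0.507)

RL ≈ 5.91 dB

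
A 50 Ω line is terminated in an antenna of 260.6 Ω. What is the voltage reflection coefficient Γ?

Γ = 0.678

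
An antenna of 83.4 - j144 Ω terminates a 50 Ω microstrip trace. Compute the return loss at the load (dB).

Γ = (33.4 − j144)/(133.4 − j144), |Γ| = 0.753
RL = −20·log₁₀|Γ| = −20·log₁₀(0.753)

RL ≈ 2.46 dB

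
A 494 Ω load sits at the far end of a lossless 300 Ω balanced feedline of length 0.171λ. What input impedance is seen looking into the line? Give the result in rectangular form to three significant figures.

Z_in ≈ 213 − j92.5 Ω

βl = 2π × 0.171 = 61.6°
tan(βl) = tan(61.6°) = 1.85
Z_in = Z_0·(Z_L + jZ_0·tanβl)/(Z_0 + jZ_L·tanβl)
     = 300·(494 + j554)/(300 + j912)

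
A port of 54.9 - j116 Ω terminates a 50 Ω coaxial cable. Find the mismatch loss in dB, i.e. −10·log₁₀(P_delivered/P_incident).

Γ = (4.9 − j116)/(104.9 − j116), |Γ| = 0.742
|Γ|² = 0.551, so P_del/P_inc = 1 − |Γ|² = 0.449
ML = −10·log₁₀(1 − |Γ|²)

mismatch loss ≈ 3.48 dB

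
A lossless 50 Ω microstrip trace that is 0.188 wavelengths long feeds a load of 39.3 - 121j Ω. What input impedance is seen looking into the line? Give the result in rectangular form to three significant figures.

Z_in ≈ 5.32 − j1.36 Ω

βl = 2π × 0.188 = 67.7°
tan(βl) = tan(67.7°) = 2.44
Z_in = Z_0·(Z_L + jZ_0·tanβl)/(Z_0 + jZ_L·tanβl)
     = 50·(39.3 + j0.791)/(345 + j95.7)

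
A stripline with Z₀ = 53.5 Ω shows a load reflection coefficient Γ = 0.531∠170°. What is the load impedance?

Z_L = Z_0·(1 + Γ)/(1 − Γ) = 53.5·(0.477 + j0.0922)/(1.52 − j0.0922)

Z_L ≈ 16.5 + j4.24 Ω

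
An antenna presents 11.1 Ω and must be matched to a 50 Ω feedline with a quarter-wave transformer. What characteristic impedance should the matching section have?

Z_qwt ≈ 23.6 Ω

Z_qwt = √(Z_0·R_L) = √(50 × 11.1) = √555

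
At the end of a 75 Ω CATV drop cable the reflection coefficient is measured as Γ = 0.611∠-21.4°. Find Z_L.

Z_L ≈ 200 − j142 Ω

Z_L = Z_0·(1 + Γ)/(1 − Γ) = 75·(1.57 − j0.223)/(0.431 + j0.223)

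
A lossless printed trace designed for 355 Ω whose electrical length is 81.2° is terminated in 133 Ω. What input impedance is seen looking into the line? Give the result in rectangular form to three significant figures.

Z_in ≈ 829 + j287 Ω

tan(βl) = tan(81.2°) = 6.46
Z_in = Z_0·(Z_L + jZ_0·tanβl)/(Z_0 + jZ_L·tanβl)
     = 355·(133 + j2290)/(355 + j859)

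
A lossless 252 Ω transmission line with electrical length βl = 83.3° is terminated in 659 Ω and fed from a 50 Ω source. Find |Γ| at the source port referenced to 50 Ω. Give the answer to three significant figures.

tan(βl) = 8.51
Z_in = Z_0·(Z_L + jZ_0·tanβl)/(Z_0 + jZ_L·tanβl) = 97.5 − j25.2 Ω
Γ_s = (Z_in − Z_s)/(Z_in + Z_s) = (47.5 − j25.2)/(147 − j25.2), |Γ_s| = 0.359

|Γ| ≈ 0.359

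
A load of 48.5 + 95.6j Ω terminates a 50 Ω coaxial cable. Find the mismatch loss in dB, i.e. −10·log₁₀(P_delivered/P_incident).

Γ = (-1.5 + j95.6)/(98.5 + j95.6), |Γ| = 0.697
|Γ|² = 0.485, so P_del/P_inc = 1 − |Γ|² = 0.515
ML = −10·log₁₀(1 − |Γ|²)

mismatch loss ≈ 2.88 dB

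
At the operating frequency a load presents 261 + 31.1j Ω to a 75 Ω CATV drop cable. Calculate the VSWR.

Γ = (Z_L − Z_0)/(Z_L + Z_0) = (186 + j31.1)/(336 + j31.1)
|Γ| = 189/337 = 0.559
VSWR = (1 + |Γ|)/(1 − |Γ|) = 1.56/0.441

VSWR ≈ 3.53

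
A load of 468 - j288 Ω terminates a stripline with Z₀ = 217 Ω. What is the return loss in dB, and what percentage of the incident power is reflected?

RL ≈ 5.78 dB; 26.4% of incident power reflected

Γ = (251 − j288)/(685 − j288), |Γ| = 0.514
RL = −20·log₁₀(0.514) = 5.78 dB
P_refl/P_inc = |Γ|² = 0.264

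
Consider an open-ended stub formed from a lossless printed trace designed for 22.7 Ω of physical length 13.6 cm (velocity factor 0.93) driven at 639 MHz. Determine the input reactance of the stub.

X_in ≈ 9.23 Ω (inductive)

λ = v/f = 0.93·c / 639 MHz = 0.437 m
βl = 2π·l/λ = 2π × 0.311 = 112°
tan(βl) = -2.46
For an open-ended stub, Z_in = −jZ_0·cot(βl) = −jZ_0/tan(βl)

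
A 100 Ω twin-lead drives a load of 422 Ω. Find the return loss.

RL ≈ 4.2 dB

Γ = (422 − 100)/(422 + 100) = 0.617
RL = −20·log₁₀|Γ| = −20·log₁₀(0.617)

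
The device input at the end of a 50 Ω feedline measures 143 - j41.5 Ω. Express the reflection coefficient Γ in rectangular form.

Γ ≈ 0.505 − j0.106

Γ = (Z_L − Z_0)/(Z_L + Z_0) = (93 − j41.5)/(193 − j41.5)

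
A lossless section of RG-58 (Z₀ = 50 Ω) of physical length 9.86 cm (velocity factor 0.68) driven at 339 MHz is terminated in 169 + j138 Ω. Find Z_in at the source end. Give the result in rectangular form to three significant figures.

λ = v/f = 0.68·c / 339 MHz = 0.602 m
βl = 2π·l/λ = 2π × 0.164 = 59°
tan(βl) = tan(59°) = 1.66
Z_in = Z_0·(Z_L + jZ_0·tanβl)/(Z_0 + jZ_L·tanβl)
     = 50·(169 + j221)/(-180 + j281)

Z_in ≈ 14.3 − j39.2 Ω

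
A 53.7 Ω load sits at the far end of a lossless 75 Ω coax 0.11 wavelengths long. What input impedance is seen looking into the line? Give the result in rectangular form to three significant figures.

Z_in ≈ 67 + j22.4 Ω

βl = 2π × 0.11 = 39.6°
tan(βl) = tan(39.6°) = 0.827
Z_in = Z_0·(Z_L + jZ_0·tanβl)/(Z_0 + jZ_L·tanβl)
     = 75·(53.7 + j62)/(75 + j44.4)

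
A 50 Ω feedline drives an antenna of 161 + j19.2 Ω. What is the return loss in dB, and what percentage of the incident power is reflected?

RL ≈ 5.49 dB; 28.3% of incident power reflected

Γ = (111 + j19.2)/(211 + j19.2), |Γ| = 0.532
RL = −20·log₁₀(0.532) = 5.49 dB
P_refl/P_inc = |Γ|² = 0.283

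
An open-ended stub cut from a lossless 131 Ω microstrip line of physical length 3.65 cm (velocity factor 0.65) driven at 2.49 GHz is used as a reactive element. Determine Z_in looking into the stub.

λ = v/f = 0.65·c / 2.49 GHz = 0.0783 m
βl = 2π·l/λ = 2π × 0.466 = 168°
tan(βl) = -0.216
For an open-ended stub, Z_in = −jZ_0·cot(βl) = −jZ_0/tan(βl)

Z_in ≈ +j605 Ω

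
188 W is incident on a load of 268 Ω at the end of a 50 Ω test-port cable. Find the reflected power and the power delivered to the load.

P_reflected ≈ 88.4 W; P_delivered ≈ 99.6 W

Γ = (268 − 50)/(268 + 50) = 0.686
|Γ|² = 0.47
P_refl = |Γ|²·P_inc = 88.4 W, P_del = (1 − |Γ|²)·P_inc = 99.6 W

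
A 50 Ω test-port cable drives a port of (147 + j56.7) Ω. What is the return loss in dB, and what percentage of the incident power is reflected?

RL ≈ 5.22 dB; 30% of incident power reflected

Γ = (97 + j56.7)/(197 + j56.7), |Γ| = 0.548
RL = −20·log₁₀(0.548) = 5.22 dB
P_refl/P_inc = |Γ|² = 0.3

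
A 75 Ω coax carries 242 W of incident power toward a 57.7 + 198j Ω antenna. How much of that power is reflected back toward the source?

|Γ| = |(-17.3 + j198)/(132.7 + j198)| = 0.834
|Γ|² = 0.695
P_refl = |Γ|²·P_inc = 168 W, P_del = (1 − |Γ|²)·P_inc = 73.7 W

P_reflected ≈ 168 W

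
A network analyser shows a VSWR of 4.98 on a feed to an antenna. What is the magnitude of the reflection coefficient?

|Γ| = (S − 1)/(S + 1) = (4.98 − 1)/(4.98 + 1) = 3.98/5.98

|Γ| ≈ 0.666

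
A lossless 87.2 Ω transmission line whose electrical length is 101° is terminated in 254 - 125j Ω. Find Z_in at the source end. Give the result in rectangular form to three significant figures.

tan(βl) = tan(101°) = -5.14
Z_in = Z_0·(Z_L + jZ_0·tanβl)/(Z_0 + jZ_L·tanβl)
     = 87.2·(254 − j574)/(-556 − j1310)

Z_in ≈ 26.3 + j28.1 Ω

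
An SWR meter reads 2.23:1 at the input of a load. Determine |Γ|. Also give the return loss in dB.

|Γ| = (S − 1)/(S + 1) = (2.23 − 1)/(2.23 + 1) = 1.23/3.23
RL = −20·log₁₀|Γ| = −20·log₁₀(0.381)

|Γ| ≈ 0.381; return loss ≈ 8.39 dB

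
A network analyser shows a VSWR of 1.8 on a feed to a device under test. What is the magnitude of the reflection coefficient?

|Γ| ≈ 0.286

|Γ| = (S − 1)/(S + 1) = (1.8 − 1)/(1.8 + 1) = 0.8/2.8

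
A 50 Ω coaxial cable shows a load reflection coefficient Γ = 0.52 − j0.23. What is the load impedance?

Z_L = Z_0·(1 + Γ)/(1 − Γ) = 50·(1.52 − j0.23)/(0.48 + j0.23)

Z_L ≈ 119 − j81.2 Ω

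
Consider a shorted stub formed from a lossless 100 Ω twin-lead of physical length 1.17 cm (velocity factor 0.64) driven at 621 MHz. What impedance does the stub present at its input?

λ = v/f = 0.64·c / 621 MHz = 0.309 m
βl = 2π·l/λ = 2π × 0.0378 = 13.6°
tan(βl) = 0.242
For a shorted stub, Z_in = jZ_0·tan(βl)

Z_in ≈ +j24.2 Ω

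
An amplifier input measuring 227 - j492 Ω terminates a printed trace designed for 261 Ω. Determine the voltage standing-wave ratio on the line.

VSWR ≈ 5.94

Γ = (Z_L − Z_0)/(Z_L + Z_0) = (-34 − j492)/(488 − j492)
|Γ| = 493/693 = 0.712
VSWR = (1 + |Γ|)/(1 − |Γ|) = 1.71/0.288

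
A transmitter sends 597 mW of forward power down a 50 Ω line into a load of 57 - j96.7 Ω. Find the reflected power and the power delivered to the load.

P_reflected ≈ 270 mW; P_delivered ≈ 327 mW

|Γ| = |(7 − j96.7)/(107 − j96.7)| = 0.672
|Γ|² = 0.452
P_refl = |Γ|²·P_inc = 270 mW, P_del = (1 − |Γ|²)·P_inc = 327 mW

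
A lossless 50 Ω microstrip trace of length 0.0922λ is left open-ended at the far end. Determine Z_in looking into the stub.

Z_in ≈ −j76.4 Ω

βl = 2π × 0.0922 = 33.2°
tan(βl) = 0.654
For an open-ended stub, Z_in = −jZ_0·cot(βl) = −jZ_0/tan(βl)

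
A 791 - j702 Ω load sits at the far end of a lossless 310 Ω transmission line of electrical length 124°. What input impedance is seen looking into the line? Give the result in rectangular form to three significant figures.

Z_in ≈ 127 + j288 Ω

tan(βl) = tan(124°) = -1.48
Z_in = Z_0·(Z_L + jZ_0·tanβl)/(Z_0 + jZ_L·tanβl)
     = 310·(791 − j1160)/(-731 − j1170)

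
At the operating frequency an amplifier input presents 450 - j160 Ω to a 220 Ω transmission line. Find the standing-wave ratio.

VSWR ≈ 2.37

Γ = (Z_L − Z_0)/(Z_L + Z_0) = (230 − j160)/(670 − j160)
|Γ| = 280/689 = 0.407
VSWR = (1 + |Γ|)/(1 − |Γ|) = 1.41/0.593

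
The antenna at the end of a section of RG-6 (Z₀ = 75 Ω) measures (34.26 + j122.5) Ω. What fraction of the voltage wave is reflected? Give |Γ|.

Γ = (Z_L − Z_0)/(Z_L + Z_0) = (-40.74 + j122.5)/(109.3 + j122.5)
|Γ| = 129/164

|Γ| ≈ 0.786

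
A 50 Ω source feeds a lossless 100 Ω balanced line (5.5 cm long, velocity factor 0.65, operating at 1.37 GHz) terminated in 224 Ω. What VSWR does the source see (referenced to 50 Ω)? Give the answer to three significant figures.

VSWR ≈ 3.24

λ = v/f = 0.65·c / 1.37 GHz = 0.142 m
βl = 2π·l/λ = 2π × 0.386 = 139°
tan(βl) = -0.866
Z_in = Z_0·(Z_L + jZ_0·tanβl)/(Z_0 + jZ_L·tanβl) = 82.3 + j73 Ω
Γ_s = (Z_in − Z_s)/(Z_in + Z_s) = (32.3 + j73)/(132 + j73), |Γ_s| = 0.529
VSWR = (1 + |Γ_s|)/(1 − |Γ_s|)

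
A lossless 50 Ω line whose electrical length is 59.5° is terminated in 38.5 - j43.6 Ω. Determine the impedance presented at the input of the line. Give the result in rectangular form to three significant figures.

tan(βl) = tan(59.5°) = 1.7
Z_in = Z_0·(Z_L + jZ_0·tanβl)/(Z_0 + jZ_L·tanβl)
     = 50·(38.5 + j41.3)/(124 + j65.4)

Z_in ≈ 19 + j6.62 Ω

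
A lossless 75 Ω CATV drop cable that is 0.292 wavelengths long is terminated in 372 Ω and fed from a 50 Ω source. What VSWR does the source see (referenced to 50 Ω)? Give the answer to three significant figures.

βl = 2π × 0.292 = 105°
tan(βl) = -3.7
Z_in = Z_0·(Z_L + jZ_0·tanβl)/(Z_0 + jZ_L·tanβl) = 16.2 + j19.4 Ω
Γ_s = (Z_in − Z_s)/(Z_in + Z_s) = (-33.8 + j19.4)/(66.2 + j19.4), |Γ_s| = 0.565
VSWR = (1 + |Γ_s|)/(1 − |Γ_s|)

VSWR ≈ 3.6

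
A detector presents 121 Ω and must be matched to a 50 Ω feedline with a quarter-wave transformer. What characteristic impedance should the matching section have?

Z_qwt ≈ 77.8 Ω

Z_qwt = √(Z_0·R_L) = √(50 × 121) = √6050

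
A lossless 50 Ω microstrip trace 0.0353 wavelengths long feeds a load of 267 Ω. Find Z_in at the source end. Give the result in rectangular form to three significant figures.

Z_in ≈ 115 − j127 Ω

βl = 2π × 0.0353 = 12.7°
tan(βl) = tan(12.7°) = 0.226
Z_in = Z_0·(Z_L + jZ_0·tanβl)/(Z_0 + jZ_L·tanβl)
     = 50·(267 + j11.3)/(50 + j60.2)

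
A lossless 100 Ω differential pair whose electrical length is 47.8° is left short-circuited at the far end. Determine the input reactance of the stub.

tan(βl) = 1.1
For a short-circuited stub, Z_in = jZ_0·tan(βl)

X_in ≈ 110 Ω (inductive)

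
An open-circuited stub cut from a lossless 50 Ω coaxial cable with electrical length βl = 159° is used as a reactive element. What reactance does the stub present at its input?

X_in ≈ 130 Ω (inductive)

tan(βl) = -0.384
For an open-circuited stub, Z_in = −jZ_0·cot(βl) = −jZ_0/tan(βl)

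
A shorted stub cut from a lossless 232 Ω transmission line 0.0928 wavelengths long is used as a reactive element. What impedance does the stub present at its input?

Z_in ≈ +j153 Ω

βl = 2π × 0.0928 = 33.4°
tan(βl) = 0.66
For a shorted stub, Z_in = jZ_0·tan(βl)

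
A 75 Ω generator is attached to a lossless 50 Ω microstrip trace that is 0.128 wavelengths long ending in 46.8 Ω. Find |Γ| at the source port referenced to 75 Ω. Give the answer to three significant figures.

|Γ| ≈ 0.202

βl = 2π × 0.128 = 46.1°
tan(βl) = 1.04
Z_in = Z_0·(Z_L + jZ_0·tanβl)/(Z_0 + jZ_L·tanβl) = 50 + j3.31 Ω
Γ_s = (Z_in − Z_s)/(Z_in + Z_s) = (-25 + j3.31)/(125 + j3.31), |Γ_s| = 0.202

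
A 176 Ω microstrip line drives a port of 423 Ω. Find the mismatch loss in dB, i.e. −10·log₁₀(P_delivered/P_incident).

mismatch loss ≈ 0.809 dB

Γ = (423 − 176)/(423 + 176) = 0.412
|Γ|² = 0.17, so P_del/P_inc = 1 − |Γ|² = 0.83
ML = −10·log₁₀(1 − |Γ|²)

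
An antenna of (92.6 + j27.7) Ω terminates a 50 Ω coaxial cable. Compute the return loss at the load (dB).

Γ = (42.6 + j27.7)/(142.6 + j27.7), |Γ| = 0.35
RL = −20·log₁₀|Γ| = −20·log₁₀(0.35)

RL ≈ 9.12 dB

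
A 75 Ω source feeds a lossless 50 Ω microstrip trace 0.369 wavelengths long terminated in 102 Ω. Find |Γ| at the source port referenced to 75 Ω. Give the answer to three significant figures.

βl = 2π × 0.369 = 133°
tan(βl) = -1.08
Z_in = Z_0·(Z_L + jZ_0·tanβl)/(Z_0 + jZ_L·tanβl) = 37.8 + j29.2 Ω
Γ_s = (Z_in − Z_s)/(Z_in + Z_s) = (-37.2 + j29.2)/(113 + j29.2), |Γ_s| = 0.406

|Γ| ≈ 0.406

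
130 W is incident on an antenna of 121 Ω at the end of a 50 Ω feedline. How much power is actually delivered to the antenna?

P_delivered ≈ 108 W

Γ = (121 − 50)/(121 + 50) = 0.415
|Γ|² = 0.172
P_refl = |Γ|²·P_inc = 22.4 W, P_del = (1 − |Γ|²)·P_inc = 108 W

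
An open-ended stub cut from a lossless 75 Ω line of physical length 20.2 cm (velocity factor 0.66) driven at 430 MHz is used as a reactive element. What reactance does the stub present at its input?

X_in ≈ 185 Ω (inductive)

λ = v/f = 0.66·c / 430 MHz = 0.46 m
βl = 2π·l/λ = 2π × 0.439 = 158°
tan(βl) = -0.406
For an open-ended stub, Z_in = −jZ_0·cot(βl) = −jZ_0/tan(βl)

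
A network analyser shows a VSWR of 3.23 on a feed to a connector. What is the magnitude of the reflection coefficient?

|Γ| = (S − 1)/(S + 1) = (3.23 − 1)/(3.23 + 1) = 2.23/4.23

|Γ| ≈ 0.527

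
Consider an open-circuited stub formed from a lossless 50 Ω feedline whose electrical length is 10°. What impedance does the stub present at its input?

Z_in ≈ −j284 Ω

tan(βl) = 0.176
For an open-circuited stub, Z_in = −jZ_0·cot(βl) = −jZ_0/tan(βl)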